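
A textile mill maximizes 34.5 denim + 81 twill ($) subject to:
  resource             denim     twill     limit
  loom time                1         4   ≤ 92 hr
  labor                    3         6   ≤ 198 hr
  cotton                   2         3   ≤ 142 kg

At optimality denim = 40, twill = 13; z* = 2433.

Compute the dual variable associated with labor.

9.5

At the optimum: loom time uses 92 of 92 (binding); labor uses 198 of 198 (binding); cotton uses 119 of 142 (slack = 23).
By complementary slackness, y = 0 for the non-binding constraint.
From A_Bᵀ y = c: 1·y_loom time + 3·y_labor = 34.5; 4·y_loom time + 6·y_labor = 81.
This yields shadow prices y_loom time = 6, y_labor = 9.5.
Shadow price of labor = 9.5.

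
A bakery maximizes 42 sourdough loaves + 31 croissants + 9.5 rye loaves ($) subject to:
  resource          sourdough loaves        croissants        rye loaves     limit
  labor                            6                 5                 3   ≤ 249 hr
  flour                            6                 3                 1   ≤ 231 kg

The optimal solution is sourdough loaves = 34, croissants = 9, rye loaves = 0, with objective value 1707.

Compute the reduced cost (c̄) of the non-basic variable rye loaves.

-7.5

At the optimum: labor uses 249 of 249 (binding); flour uses 231 of 231 (binding).
From A_Bᵀ y = c: 6·y_labor + 6·y_flour = 42; 5·y_labor + 3·y_flour = 31.
→ y_labor = 5 and y_flour = 2.
Reduced cost of rye loaves: c₃ − yᵀa₃ = 9.5 − (5·3 + 2·1) = 9.5 − 17 = -7.5.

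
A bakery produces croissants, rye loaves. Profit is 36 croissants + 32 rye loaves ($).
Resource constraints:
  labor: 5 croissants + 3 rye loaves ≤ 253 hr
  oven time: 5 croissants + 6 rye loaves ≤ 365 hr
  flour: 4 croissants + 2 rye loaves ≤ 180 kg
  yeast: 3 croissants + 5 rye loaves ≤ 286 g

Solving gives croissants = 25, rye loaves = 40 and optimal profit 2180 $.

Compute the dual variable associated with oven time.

4

Check each constraint at x*: labor 245/253 (slack 8); oven time 365/365 (tight); flour 180/180 (tight); yeast 275/286 (slack 11).
Since labor, yeast are not tight, their duals are 0.
The binding rows give the dual system: 5·y_oven time + 4·y_flour = 36 and 6·y_oven time + 2·y_flour = 32.
This yields shadow prices y_oven time = 4, y_flour = 4.
Shadow price of oven time = 4.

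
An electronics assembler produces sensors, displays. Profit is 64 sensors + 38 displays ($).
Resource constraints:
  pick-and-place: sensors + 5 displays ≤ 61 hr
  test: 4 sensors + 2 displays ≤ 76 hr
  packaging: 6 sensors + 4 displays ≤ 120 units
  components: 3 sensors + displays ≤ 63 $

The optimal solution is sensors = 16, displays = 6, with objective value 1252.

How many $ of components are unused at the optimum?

components used = 3·16 + 1·6 = 54; slack = 63 − 54 = 9.

9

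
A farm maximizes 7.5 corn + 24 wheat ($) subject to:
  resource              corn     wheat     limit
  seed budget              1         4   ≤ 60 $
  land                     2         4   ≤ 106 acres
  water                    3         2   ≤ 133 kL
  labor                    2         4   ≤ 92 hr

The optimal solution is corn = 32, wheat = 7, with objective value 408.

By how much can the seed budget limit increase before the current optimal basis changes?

32

Binding constraints: seed budget, labor. The basis is B = [[1,4],[2,4]] with det -4.
Per unit increase in seed budget, x* moves by d = (-1, 0.5).
The basis stays optimal until corn reaches 0; allowable increase = 32 $.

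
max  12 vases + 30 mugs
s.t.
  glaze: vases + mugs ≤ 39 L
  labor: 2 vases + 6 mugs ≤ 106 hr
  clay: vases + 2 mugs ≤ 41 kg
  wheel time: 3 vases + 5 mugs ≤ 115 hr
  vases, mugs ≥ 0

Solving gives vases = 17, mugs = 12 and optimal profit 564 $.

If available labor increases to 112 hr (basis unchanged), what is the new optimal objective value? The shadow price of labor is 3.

Δb = 6, so new z* = 564 + (3)·(6) = 564 + 18 = 582.

582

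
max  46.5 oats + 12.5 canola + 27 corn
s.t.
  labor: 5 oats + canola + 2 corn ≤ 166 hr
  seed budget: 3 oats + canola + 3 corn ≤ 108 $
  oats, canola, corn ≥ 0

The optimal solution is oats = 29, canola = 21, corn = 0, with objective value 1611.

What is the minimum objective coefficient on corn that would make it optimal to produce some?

33

Both labor and seed budget are binding at x*.
The binding rows give the dual system: 5·y_labor + 3·y_seed budget = 46.5 and 1·y_labor + 1·y_seed budget = 12.5.
Solving: y_labor = 4.5, y_seed budget = 8.
corn enters the basis when its profit ≥ yᵀa₃ = 4.5·2 + 8·3 = 33.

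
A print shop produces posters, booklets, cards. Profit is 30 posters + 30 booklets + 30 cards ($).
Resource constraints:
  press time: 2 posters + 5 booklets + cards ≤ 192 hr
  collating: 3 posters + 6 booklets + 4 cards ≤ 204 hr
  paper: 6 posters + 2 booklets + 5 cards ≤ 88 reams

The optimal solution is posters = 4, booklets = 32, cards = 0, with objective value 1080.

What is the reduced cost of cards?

At the optimum: press time uses 168 of 192 (slack = 24); collating uses 204 of 204 (binding); paper uses 88 of 88 (binding).
By complementary slackness, y = 0 for the non-binding constraint.
Dual feasibility on the basic columns requires 3·y_collating + 6·y_paper = 30, 6·y_collating + 2·y_paper = 30.
→ y_collating = 4 and y_paper = 3.
Reduced cost of cards: c₃ − yᵀa₃ = 30 − (4·4 + 3·5) = 30 − 31 = -1.

-1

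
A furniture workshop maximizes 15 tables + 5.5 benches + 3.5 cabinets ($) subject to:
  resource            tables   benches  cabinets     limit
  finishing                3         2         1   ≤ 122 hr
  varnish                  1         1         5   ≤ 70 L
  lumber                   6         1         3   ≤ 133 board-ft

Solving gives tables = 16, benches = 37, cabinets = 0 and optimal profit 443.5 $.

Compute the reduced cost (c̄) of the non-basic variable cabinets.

-3

At the optimum: finishing uses 122 of 122 (binding); varnish uses 53 of 70 (slack = 17); lumber uses 133 of 133 (binding).
By complementary slackness, y = 0 for the non-binding constraint.
Dual feasibility on the basic columns requires 3·y_finishing + 6·y_lumber = 15, 2·y_finishing + 1·y_lumber = 5.5.
This yields shadow prices y_finishing = 2, y_lumber = 1.5.
Reduced cost of cabinets: c₃ − yᵀa₃ = 3.5 − (2·1 + 1.5·3) = 3.5 − 6.5 = -3.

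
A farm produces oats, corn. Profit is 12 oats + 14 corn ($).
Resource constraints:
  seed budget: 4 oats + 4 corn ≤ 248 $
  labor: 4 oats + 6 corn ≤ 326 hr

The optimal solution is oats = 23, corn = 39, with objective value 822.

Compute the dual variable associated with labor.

Check each constraint at x*: seed budget 248/248 (tight); labor 326/326 (tight).
From A_Bᵀ y = c: 4·y_seed budget + 4·y_labor = 12; 4·y_seed budget + 6·y_labor = 14.
This yields shadow prices y_seed budget = 2, y_labor = 1.
Shadow price of labor = 1.

1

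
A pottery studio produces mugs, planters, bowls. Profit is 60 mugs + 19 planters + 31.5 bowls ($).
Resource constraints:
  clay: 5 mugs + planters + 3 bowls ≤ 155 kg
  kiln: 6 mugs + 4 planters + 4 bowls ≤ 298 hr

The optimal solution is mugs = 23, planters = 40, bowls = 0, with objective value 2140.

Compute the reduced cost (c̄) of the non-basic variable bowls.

At the optimum: clay uses 155 of 155 (binding); kiln uses 298 of 298 (binding).
The binding rows give the dual system: 5·y_clay + 6·y_kiln = 60 and 1·y_clay + 4·y_kiln = 19.
Solving: y_clay = 9, y_kiln = 2.5.
Reduced cost of bowls: c₃ − yᵀa₃ = 31.5 − (9·3 + 2.5·4) = 31.5 − 37 = -5.5.

-5.5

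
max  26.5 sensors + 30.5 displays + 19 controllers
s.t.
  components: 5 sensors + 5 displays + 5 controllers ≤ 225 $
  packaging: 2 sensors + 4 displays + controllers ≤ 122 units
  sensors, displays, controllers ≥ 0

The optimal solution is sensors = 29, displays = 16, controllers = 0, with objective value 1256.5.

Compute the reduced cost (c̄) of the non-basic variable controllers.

-5.5

At the optimum: components uses 225 of 225 (binding); packaging uses 122 of 122 (binding).
From A_Bᵀ y = c: 5·y_components + 2·y_packaging = 26.5; 5·y_components + 4·y_packaging = 30.5.
Solving: y_components = 4.5, y_packaging = 2.
Reduced cost of controllers: c₃ − yᵀa₃ = 19 − (4.5·5 + 2·1) = 19 − 24.5 = -5.5.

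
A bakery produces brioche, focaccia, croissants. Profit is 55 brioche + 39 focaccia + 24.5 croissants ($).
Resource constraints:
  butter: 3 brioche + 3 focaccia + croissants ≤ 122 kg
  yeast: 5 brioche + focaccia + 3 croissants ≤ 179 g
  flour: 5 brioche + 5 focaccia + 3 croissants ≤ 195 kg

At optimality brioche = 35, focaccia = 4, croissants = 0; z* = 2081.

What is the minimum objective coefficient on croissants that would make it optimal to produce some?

Binding: yeast and flour. Non-binding: butter (5 unused).
Slack constraints have shadow price 0 (complementary slackness).
The binding rows give the dual system: 5·y_yeast + 5·y_flour = 55 and 1·y_yeast + 5·y_flour = 39.
→ y_yeast = 4 and y_flour = 7.
croissants enters the basis when its profit ≥ yᵀa₃ = 4·3 + 7·3 = 33.

33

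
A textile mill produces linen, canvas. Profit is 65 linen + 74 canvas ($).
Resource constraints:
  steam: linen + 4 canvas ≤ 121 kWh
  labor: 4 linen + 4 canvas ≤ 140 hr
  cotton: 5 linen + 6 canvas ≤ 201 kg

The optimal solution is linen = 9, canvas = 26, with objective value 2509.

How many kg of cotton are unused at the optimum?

0

cotton used = 5·9 + 6·26 = 201; slack = 201 − 201 = 0.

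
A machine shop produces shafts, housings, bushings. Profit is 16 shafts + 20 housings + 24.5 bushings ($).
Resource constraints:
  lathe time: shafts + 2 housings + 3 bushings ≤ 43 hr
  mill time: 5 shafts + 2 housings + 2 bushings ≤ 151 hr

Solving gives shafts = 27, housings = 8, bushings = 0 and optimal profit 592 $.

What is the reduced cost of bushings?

-4

Check each constraint at x*: lathe time 43/43 (tight); mill time 151/151 (tight).
From A_Bᵀ y = c: 1·y_lathe time + 5·y_mill time = 16; 2·y_lathe time + 2·y_mill time = 20.
This yields shadow prices y_lathe time = 8.5, y_mill time = 1.5.
Reduced cost of bushings: c₃ − yᵀa₃ = 24.5 − (8.5·3 + 1.5·2) = 24.5 − 28.5 = -4.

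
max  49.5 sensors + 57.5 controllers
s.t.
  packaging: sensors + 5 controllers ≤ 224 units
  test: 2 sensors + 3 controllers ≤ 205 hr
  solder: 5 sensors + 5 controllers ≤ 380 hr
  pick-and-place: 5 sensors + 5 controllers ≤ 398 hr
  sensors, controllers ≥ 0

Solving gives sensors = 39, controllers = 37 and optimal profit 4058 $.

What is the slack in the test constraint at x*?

test used = 2·39 + 3·37 = 189; slack = 205 − 189 = 16.

16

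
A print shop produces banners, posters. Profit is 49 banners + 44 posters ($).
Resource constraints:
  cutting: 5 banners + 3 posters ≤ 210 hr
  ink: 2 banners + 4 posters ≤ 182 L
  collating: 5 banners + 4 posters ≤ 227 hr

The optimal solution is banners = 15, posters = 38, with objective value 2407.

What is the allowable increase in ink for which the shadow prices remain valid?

45

Binding constraints: ink, collating. The basis is B = [[2,4],[5,4]] with det -12.
Per unit increase in ink, x* moves by d = (-0.3333, 0.4167).
The basis stays optimal until banners reaches 0; allowable increase = 45 L.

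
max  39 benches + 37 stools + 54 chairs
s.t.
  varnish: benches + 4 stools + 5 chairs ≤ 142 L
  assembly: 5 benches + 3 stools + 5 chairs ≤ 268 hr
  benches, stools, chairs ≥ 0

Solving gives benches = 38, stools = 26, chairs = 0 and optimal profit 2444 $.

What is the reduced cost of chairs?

Check each constraint at x*: varnish 142/142 (tight); assembly 268/268 (tight).
Dual feasibility on the basic columns requires 1·y_varnish + 5·y_assembly = 39, 4·y_varnish + 3·y_assembly = 37.
→ y_varnish = 4 and y_assembly = 7.
Reduced cost of chairs: c₃ − yᵀa₃ = 54 − (4·5 + 7·5) = 54 − 55 = -1.

-1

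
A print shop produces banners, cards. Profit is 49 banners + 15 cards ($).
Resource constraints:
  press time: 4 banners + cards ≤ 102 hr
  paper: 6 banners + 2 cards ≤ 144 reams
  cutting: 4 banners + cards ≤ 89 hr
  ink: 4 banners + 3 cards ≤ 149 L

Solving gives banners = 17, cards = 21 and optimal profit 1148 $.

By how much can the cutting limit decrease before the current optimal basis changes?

3.6

Binding constraints: paper, cutting. The basis is B = [[6,2],[4,1]] with det -2.
Per unit decrease in cutting, x* moves by d = (-1, 3).
The basis stays optimal until ink becomes binding; allowable decrease = 3.6 hr.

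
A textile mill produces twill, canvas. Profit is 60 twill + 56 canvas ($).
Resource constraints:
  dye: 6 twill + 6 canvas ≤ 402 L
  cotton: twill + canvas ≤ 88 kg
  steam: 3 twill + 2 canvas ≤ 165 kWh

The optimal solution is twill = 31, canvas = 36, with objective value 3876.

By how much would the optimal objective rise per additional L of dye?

8

Check each constraint at x*: dye 402/402 (tight); cotton 67/88 (slack 21); steam 165/165 (tight).
By complementary slackness, y = 0 for the non-binding constraint.
Dual feasibility on the basic columns requires 6·y_dye + 3·y_steam = 60, 6·y_dye + 2·y_steam = 56.
Solving: y_dye = 8, y_steam = 4.
Shadow price of dye = 8.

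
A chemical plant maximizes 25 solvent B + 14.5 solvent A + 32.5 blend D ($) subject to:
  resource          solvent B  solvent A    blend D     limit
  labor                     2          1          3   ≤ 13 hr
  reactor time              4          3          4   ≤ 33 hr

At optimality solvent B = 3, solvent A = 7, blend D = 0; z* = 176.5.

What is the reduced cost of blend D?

-1

At the optimum: labor uses 13 of 13 (binding); reactor time uses 33 of 33 (binding).
From A_Bᵀ y = c: 2·y_labor + 4·y_reactor time = 25; 1·y_labor + 3·y_reactor time = 14.5.
This yields shadow prices y_labor = 8.5, y_reactor time = 2.
Reduced cost of blend D: c₃ − yᵀa₃ = 32.5 − (8.5·3 + 2·4) = 32.5 − 33.5 = -1.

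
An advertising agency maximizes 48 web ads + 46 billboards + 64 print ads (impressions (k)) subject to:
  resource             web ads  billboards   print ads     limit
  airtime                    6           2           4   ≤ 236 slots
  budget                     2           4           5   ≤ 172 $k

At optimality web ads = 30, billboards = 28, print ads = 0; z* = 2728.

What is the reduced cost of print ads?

-1

At the optimum: airtime uses 236 of 236 (binding); budget uses 172 of 172 (binding).
From A_Bᵀ y = c: 6·y_airtime + 2·y_budget = 48; 2·y_airtime + 4·y_budget = 46.
Solving: y_airtime = 5, y_budget = 9.
Reduced cost of print ads: c₃ − yᵀa₃ = 64 − (5·4 + 9·5) = 64 − 65 = -1.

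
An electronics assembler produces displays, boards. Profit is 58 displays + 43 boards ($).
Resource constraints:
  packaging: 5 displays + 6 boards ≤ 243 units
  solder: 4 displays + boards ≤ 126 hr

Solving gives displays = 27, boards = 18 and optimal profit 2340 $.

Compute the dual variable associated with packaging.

6

At the optimum: packaging uses 243 of 243 (binding); solder uses 126 of 126 (binding).
Dual feasibility on the basic columns requires 5·y_packaging + 4·y_solder = 58, 6·y_packaging + 1·y_solder = 43.
This yields shadow prices y_packaging = 6, y_solder = 7.
Shadow price of packaging = 6.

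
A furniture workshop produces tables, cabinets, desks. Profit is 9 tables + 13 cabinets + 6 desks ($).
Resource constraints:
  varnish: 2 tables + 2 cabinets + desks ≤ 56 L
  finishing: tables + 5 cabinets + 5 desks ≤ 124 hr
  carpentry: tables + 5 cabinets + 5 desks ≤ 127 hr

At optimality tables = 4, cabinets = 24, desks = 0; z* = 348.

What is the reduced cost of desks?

-3

Binding: varnish and finishing. Non-binding: carpentry (3 unused).
By complementary slackness, y = 0 for the non-binding constraint.
The binding rows give the dual system: 2·y_varnish + 1·y_finishing = 9 and 2·y_varnish + 5·y_finishing = 13.
→ y_varnish = 4 and y_finishing = 1.
Reduced cost of desks: c₃ − yᵀa₃ = 6 − (4·1 + 1·5) = 6 − 9 = -3.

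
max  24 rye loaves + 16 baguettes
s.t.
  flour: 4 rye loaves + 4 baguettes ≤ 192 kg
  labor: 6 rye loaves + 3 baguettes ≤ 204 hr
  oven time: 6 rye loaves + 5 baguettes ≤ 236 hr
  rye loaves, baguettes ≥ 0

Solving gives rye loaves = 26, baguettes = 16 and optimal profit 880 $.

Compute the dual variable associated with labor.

Binding: labor and oven time. Non-binding: flour (24 unused).
Since flour is not tight, its dual is 0.
The binding rows give the dual system: 6·y_labor + 6·y_oven time = 24 and 3·y_labor + 5·y_oven time = 16.
→ y_labor = 2 and y_oven time = 2.
Shadow price of labor = 2.

2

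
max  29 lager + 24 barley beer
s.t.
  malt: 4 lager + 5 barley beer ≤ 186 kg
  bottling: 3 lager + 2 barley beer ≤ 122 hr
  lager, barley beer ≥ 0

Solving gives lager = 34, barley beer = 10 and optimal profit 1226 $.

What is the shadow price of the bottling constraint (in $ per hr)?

At the optimum: malt uses 186 of 186 (binding); bottling uses 122 of 122 (binding).
Dual feasibility on the basic columns requires 4·y_malt + 3·y_bottling = 29, 5·y_malt + 2·y_bottling = 24.
Solving: y_malt = 2, y_bottling = 7.
Shadow price of bottling = 7.

7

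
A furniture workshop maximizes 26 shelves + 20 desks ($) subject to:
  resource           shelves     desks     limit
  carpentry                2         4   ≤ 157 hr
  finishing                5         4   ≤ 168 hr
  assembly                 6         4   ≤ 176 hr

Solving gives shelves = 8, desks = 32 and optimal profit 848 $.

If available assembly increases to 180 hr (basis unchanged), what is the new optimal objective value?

Binding: finishing and assembly. Non-binding: carpentry (13 unused).
Since carpentry is not tight, its dual is 0.
The binding rows give the dual system: 5·y_finishing + 6·y_assembly = 26 and 4·y_finishing + 4·y_assembly = 20.
This yields shadow prices y_finishing = 4, y_assembly = 1.
Δz = y_assembly·Δb = 1 × (4) = 4, so new z* = 848 + 4 = 852.

852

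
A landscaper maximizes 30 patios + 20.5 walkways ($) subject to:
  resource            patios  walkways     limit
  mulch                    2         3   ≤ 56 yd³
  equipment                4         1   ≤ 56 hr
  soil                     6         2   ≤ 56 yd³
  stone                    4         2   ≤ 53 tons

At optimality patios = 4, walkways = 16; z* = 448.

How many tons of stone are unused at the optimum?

5

stone used = 4·4 + 2·16 = 48; slack = 53 − 48 = 5.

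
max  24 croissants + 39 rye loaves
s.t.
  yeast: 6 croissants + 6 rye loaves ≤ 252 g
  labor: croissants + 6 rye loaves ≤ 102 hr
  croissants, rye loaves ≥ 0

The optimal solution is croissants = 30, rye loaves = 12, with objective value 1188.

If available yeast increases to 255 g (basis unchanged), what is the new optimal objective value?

Both yeast and labor are binding at x*.
Dual feasibility on the basic columns requires 6·y_yeast + 1·y_labor = 24, 6·y_yeast + 6·y_labor = 39.
This yields shadow prices y_yeast = 3.5, y_labor = 3.
Δz = y_yeast·Δb = 3.5 × (3) = 10.5, so new z* = 1188 + 10.5 = 1198.5.

1198.5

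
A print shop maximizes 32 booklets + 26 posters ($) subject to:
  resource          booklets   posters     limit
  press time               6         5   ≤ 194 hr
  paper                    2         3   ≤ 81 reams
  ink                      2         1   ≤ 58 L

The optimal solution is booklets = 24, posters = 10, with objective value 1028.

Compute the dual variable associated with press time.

5

Check each constraint at x*: press time 194/194 (tight); paper 78/81 (slack 3); ink 58/58 (tight).
Since paper is not tight, its dual is 0.
The binding rows give the dual system: 6·y_press time + 2·y_ink = 32 and 5·y_press time + 1·y_ink = 26.
→ y_press time = 5 and y_ink = 1.
Shadow price of press time = 5.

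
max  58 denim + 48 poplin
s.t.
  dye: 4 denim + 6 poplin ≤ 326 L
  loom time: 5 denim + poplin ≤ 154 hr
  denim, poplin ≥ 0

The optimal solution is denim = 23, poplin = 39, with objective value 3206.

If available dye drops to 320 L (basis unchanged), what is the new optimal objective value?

Both dye and loom time are binding at x*.
From A_Bᵀ y = c: 4·y_dye + 5·y_loom time = 58; 6·y_dye + 1·y_loom time = 48.
This yields shadow prices y_dye = 7, y_loom time = 6.
Δz = y_dye·Δb = 7 × (-6) = -42, so new z* = 3206 − 42 = 3164.

3164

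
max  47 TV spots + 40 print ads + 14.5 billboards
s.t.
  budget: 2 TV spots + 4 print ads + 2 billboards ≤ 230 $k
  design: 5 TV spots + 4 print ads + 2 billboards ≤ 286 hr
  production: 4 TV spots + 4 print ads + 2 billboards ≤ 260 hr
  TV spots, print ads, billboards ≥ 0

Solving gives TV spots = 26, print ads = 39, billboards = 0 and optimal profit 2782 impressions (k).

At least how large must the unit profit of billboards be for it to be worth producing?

20

Binding: design and production. Non-binding: budget (22 unused).
Slack constraints have shadow price 0 (complementary slackness).
From A_Bᵀ y = c: 5·y_design + 4·y_production = 47; 4·y_design + 4·y_production = 40.
This yields shadow prices y_design = 7, y_production = 3.
billboards enters the basis when its profit ≥ yᵀa₃ = 7·2 + 3·2 = 20.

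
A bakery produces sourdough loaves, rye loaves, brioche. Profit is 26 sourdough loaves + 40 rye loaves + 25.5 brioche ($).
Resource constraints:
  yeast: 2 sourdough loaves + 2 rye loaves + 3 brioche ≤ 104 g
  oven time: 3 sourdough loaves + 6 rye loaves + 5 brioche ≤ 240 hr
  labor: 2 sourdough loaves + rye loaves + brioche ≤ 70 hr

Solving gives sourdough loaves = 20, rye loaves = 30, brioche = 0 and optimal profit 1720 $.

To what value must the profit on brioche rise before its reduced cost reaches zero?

At the optimum: yeast uses 100 of 104 (slack = 4); oven time uses 240 of 240 (binding); labor uses 70 of 70 (binding).
By complementary slackness, y = 0 for the non-binding constraint.
Dual feasibility on the basic columns requires 3·y_oven time + 2·y_labor = 26, 6·y_oven time + 1·y_labor = 40.
→ y_oven time = 6 and y_labor = 4.
brioche enters the basis when its profit ≥ yᵀa₃ = 6·5 + 4·1 = 34.

34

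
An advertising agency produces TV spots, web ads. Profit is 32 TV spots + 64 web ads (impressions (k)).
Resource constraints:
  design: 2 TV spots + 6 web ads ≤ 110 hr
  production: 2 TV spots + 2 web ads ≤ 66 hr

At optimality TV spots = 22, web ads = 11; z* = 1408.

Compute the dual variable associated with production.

8

At the optimum: design uses 110 of 110 (binding); production uses 66 of 66 (binding).
The binding rows give the dual system: 2·y_design + 2·y_production = 32 and 6·y_design + 2·y_production = 64.
Solving: y_design = 8, y_production = 8.
Shadow price of production = 8.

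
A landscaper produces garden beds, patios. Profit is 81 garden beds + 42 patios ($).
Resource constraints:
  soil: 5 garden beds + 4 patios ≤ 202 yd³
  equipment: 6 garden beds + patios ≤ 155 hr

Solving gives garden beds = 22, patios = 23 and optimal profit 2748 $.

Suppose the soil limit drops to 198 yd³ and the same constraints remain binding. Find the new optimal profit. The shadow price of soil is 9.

Δb = -4, so new z* = 2748 + (9)·(-4) = 2748 − 36 = 2712.

2712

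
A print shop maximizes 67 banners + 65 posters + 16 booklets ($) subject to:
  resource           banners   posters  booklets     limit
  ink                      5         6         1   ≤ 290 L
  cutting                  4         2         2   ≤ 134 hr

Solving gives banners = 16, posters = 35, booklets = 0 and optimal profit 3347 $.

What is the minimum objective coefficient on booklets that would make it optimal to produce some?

Both ink and cutting are binding at x*.
Dual feasibility on the basic columns requires 5·y_ink + 4·y_cutting = 67, 6·y_ink + 2·y_cutting = 65.
Solving: y_ink = 9, y_cutting = 5.5.
booklets enters the basis when its profit ≥ yᵀa₃ = 9·1 + 5.5·2 = 20.

20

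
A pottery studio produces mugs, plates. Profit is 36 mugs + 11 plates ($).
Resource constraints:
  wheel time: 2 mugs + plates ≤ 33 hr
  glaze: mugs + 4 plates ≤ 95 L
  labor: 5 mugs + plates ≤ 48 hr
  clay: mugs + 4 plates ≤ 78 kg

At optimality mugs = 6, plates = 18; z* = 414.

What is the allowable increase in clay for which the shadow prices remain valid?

Binding constraints: labor, clay. The basis is B = [[5,1],[1,4]] with det 19.
Per unit increase in clay, x* moves by d = (-0.0526, 0.2632).
The basis stays optimal until glaze becomes binding; allowable increase = 17 kg.

17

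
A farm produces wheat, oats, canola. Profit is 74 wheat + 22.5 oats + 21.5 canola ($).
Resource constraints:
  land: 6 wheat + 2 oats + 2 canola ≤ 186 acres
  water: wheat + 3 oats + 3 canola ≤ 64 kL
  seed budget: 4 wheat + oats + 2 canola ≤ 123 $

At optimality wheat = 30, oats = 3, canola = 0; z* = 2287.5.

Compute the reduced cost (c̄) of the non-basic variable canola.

-7.5

At the optimum: land uses 186 of 186 (binding); water uses 39 of 64 (slack = 25); seed budget uses 123 of 123 (binding).
Since water is not tight, its dual is 0.
The binding rows give the dual system: 6·y_land + 4·y_seed budget = 74 and 2·y_land + 1·y_seed budget = 22.5.
Solving: y_land = 8, y_seed budget = 6.5.
Reduced cost of canola: c₃ − yᵀa₃ = 21.5 − (8·2 + 6.5·2) = 21.5 − 29 = -7.5.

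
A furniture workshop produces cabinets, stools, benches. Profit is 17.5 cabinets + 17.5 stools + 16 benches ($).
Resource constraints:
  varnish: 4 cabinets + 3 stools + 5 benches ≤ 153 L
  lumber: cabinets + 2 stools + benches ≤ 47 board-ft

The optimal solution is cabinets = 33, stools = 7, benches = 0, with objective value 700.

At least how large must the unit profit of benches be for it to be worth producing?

21

Check each constraint at x*: varnish 153/153 (tight); lumber 47/47 (tight).
Dual feasibility on the basic columns requires 4·y_varnish + 1·y_lumber = 17.5, 3·y_varnish + 2·y_lumber = 17.5.
Solving: y_varnish = 3.5, y_lumber = 3.5.
benches enters the basis when its profit ≥ yᵀa₃ = 3.5·5 + 3.5·1 = 21.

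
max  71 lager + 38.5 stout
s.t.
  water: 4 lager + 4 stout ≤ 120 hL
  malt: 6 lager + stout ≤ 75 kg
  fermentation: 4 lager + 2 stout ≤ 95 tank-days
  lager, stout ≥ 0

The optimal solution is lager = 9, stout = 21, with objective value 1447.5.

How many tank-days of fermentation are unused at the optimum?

17

fermentation used = 4·9 + 2·21 = 78; slack = 95 − 78 = 17.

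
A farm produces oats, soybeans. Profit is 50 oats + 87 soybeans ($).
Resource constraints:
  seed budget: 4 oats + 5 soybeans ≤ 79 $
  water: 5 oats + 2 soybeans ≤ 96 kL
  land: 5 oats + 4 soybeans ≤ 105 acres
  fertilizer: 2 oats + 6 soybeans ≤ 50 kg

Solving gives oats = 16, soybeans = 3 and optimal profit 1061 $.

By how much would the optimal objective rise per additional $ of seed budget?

Binding: seed budget and fertilizer. Non-binding: water (10 unused), land (13 unused).
Since water, land are not tight, their duals are 0.
From A_Bᵀ y = c: 4·y_seed budget + 2·y_fertilizer = 50; 5·y_seed budget + 6·y_fertilizer = 87.
→ y_seed budget = 9 and y_fertilizer = 7.
Shadow price of seed budget = 9.

9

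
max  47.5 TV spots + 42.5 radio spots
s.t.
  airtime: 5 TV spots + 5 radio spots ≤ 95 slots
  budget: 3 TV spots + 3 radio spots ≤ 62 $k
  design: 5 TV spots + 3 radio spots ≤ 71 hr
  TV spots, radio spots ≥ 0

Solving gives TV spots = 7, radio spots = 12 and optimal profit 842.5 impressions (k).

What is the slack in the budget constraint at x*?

budget used = 3·7 + 3·12 = 57; slack = 62 − 57 = 5.

5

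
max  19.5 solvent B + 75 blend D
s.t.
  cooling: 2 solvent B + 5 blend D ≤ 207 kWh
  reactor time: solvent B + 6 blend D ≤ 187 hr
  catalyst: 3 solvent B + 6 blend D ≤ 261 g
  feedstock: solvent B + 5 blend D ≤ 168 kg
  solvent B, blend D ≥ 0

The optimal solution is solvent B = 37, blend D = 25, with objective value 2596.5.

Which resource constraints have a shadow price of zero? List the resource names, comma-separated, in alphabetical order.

cooling: 199/207 (slack 8)
reactor time: 187/187 (binding)
catalyst: 261/261 (binding)
feedstock: 162/168 (slack 6)
By complementary slackness, a constraint with positive slack has shadow price 0 → cooling, feedstock.

cooling, feedstock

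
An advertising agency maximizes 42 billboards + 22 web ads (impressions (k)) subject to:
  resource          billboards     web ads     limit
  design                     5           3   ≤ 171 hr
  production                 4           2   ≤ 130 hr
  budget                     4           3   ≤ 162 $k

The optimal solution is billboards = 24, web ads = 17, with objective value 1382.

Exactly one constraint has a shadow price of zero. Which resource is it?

budget

design: 171/171 (binding)
production: 130/130 (binding)
budget: 147/162 (slack 15)
By complementary slackness, a constraint with positive slack has shadow price 0 → budget.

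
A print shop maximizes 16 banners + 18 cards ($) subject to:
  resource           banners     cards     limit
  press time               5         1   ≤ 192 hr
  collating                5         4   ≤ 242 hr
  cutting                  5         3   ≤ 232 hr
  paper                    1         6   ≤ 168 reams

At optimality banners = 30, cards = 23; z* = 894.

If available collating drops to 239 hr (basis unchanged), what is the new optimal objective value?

885

Binding: collating and paper. Non-binding: press time (19 unused), cutting (13 unused).
By complementary slackness, y = 0 for the non-binding constraints.
The binding rows give the dual system: 5·y_collating + 1·y_paper = 16 and 4·y_collating + 6·y_paper = 18.
Solving: y_collating = 3, y_paper = 1.
Δz = y_collating·Δb = 3 × (-3) = -9, so new z* = 894 − 9 = 885.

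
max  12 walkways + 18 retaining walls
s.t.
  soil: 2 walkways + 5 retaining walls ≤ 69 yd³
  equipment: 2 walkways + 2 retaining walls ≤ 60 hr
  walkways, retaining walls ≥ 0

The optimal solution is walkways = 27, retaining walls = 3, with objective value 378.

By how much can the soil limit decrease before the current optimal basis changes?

Binding constraints: soil, equipment. The basis is B = [[2,5],[2,2]] with det -6.
Per unit decrease in soil, x* moves by d = (0.3333, -0.3333).
The basis stays optimal until retaining walls reaches 0; allowable decrease = 9 yd³.

9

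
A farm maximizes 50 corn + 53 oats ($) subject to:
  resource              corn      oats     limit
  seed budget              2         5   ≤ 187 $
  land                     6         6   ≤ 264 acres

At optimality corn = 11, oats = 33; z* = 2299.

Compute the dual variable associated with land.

8

At the optimum: seed budget uses 187 of 187 (binding); land uses 264 of 264 (binding).
Dual feasibility on the basic columns requires 2·y_seed budget + 6·y_land = 50, 5·y_seed budget + 6·y_land = 53.
→ y_seed budget = 1 and y_land = 8.
Shadow price of land = 8.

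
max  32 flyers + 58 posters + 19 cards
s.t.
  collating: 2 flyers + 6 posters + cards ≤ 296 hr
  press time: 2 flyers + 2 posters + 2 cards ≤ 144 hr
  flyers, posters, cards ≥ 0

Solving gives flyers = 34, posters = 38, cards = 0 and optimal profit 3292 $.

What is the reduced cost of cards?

-6.5

Check each constraint at x*: collating 296/296 (tight); press time 144/144 (tight).
Dual feasibility on the basic columns requires 2·y_collating + 2·y_press time = 32, 6·y_collating + 2·y_press time = 58.
Solving: y_collating = 6.5, y_press time = 9.5.
Reduced cost of cards: c₃ − yᵀa₃ = 19 − (6.5·1 + 9.5·2) = 19 − 25.5 = -6.5.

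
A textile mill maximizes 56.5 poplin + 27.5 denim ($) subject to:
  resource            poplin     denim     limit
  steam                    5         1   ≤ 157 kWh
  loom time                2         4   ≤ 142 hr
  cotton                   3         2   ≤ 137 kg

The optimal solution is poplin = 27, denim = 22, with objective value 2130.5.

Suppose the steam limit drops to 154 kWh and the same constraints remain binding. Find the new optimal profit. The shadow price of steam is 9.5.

2102

Δb = -3, so new z* = 2130.5 + (9.5)·(-3) = 2130.5 − 28.5 = 2102.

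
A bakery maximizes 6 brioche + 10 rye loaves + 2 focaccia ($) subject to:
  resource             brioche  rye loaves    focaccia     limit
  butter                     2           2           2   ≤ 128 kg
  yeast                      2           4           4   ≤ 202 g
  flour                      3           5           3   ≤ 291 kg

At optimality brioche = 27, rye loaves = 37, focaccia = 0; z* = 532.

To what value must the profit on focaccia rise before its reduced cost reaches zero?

10

Check each constraint at x*: butter 128/128 (tight); yeast 202/202 (tight); flour 266/291 (slack 25).
Since flour is not tight, its dual is 0.
The binding rows give the dual system: 2·y_butter + 2·y_yeast = 6 and 2·y_butter + 4·y_yeast = 10.
→ y_butter = 1 and y_yeast = 2.
focaccia enters the basis when its profit ≥ yᵀa₃ = 1·2 + 2·4 = 10.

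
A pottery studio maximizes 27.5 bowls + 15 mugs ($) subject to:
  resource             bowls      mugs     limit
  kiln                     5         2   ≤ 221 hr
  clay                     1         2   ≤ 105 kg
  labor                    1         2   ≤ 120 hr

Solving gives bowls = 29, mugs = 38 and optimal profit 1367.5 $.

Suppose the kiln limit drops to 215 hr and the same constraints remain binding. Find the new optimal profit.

Binding: kiln and clay. Non-binding: labor (15 unused).
By complementary slackness, y = 0 for the non-binding constraint.
From A_Bᵀ y = c: 5·y_kiln + 1·y_clay = 27.5; 2·y_kiln + 2·y_clay = 15.
Solving: y_kiln = 5, y_clay = 2.5.
Δz = y_kiln·Δb = 5 × (-6) = -30, so new z* = 1367.5 − 30 = 1337.5.

1337.5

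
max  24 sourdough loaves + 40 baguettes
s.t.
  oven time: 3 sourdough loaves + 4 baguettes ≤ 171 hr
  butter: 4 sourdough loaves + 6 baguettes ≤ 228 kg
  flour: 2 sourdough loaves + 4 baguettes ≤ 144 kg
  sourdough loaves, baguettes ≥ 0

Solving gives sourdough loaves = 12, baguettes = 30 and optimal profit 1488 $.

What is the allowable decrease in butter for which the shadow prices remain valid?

Binding constraints: butter, flour. The basis is B = [[4,6],[2,4]] with det 4.
Per unit decrease in butter, x* moves by d = (-1, 0.5).
The basis stays optimal until sourdough loaves reaches 0; allowable decrease = 12 kg.

12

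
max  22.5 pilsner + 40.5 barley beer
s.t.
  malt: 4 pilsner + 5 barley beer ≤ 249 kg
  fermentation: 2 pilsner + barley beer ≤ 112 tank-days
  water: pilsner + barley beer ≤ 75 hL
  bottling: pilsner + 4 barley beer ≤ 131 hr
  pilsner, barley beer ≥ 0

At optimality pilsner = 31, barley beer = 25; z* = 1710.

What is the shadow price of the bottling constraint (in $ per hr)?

Check each constraint at x*: malt 249/249 (tight); fermentation 87/112 (slack 25); water 56/75 (slack 19); bottling 131/131 (tight).
Slack constraints have shadow price 0 (complementary slackness).
From A_Bᵀ y = c: 4·y_malt + 1·y_bottling = 22.5; 5·y_malt + 4·y_bottling = 40.5.
Solving: y_malt = 4.5, y_bottling = 4.5.
Shadow price of bottling = 4.5.

4.5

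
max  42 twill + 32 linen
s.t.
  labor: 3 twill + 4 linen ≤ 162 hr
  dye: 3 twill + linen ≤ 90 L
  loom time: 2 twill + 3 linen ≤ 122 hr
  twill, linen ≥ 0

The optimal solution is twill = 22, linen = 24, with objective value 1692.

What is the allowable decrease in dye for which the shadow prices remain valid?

Binding constraints: labor, dye. The basis is B = [[3,4],[3,1]] with det -9.
Per unit decrease in dye, x* moves by d = (-0.4444, 0.3333).
The basis stays optimal until twill reaches 0; allowable decrease = 49.5 L.

49.5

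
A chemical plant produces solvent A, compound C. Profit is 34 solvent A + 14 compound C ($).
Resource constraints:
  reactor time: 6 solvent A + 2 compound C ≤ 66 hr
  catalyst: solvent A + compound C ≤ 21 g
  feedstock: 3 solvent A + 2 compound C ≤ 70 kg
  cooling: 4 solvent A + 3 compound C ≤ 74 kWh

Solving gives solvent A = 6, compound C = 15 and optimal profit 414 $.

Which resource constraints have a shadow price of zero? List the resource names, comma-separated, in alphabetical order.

reactor time: 66/66 (binding)
catalyst: 21/21 (binding)
feedstock: 48/70 (slack 22)
cooling: 69/74 (slack 5)
By complementary slackness, a constraint with positive slack has shadow price 0 → cooling, feedstock.

cooling, feedstock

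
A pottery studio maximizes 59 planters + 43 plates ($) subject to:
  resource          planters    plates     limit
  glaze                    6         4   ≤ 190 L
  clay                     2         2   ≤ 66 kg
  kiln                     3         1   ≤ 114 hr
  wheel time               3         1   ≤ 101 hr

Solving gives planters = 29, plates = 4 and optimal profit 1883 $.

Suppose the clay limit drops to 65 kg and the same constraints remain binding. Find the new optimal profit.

1877.5

Check each constraint at x*: glaze 190/190 (tight); clay 66/66 (tight); kiln 91/114 (slack 23); wheel time 91/101 (slack 10).
Since kiln, wheel time are not tight, their duals are 0.
From A_Bᵀ y = c: 6·y_glaze + 2·y_clay = 59; 4·y_glaze + 2·y_clay = 43.
→ y_glaze = 8 and y_clay = 5.5.
Δz = y_clay·Δb = 5.5 × (-1) = -5.5, so new z* = 1883 − 5.5 = 1877.5.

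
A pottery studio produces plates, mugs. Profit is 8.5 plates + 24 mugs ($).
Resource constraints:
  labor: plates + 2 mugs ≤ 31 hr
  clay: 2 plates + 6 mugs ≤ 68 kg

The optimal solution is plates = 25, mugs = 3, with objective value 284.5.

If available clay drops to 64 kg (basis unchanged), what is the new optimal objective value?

270.5

Both labor and clay are binding at x*.
The binding rows give the dual system: 1·y_labor + 2·y_clay = 8.5 and 2·y_labor + 6·y_clay = 24.
→ y_labor = 1.5 and y_clay = 3.5.
Δz = y_clay·Δb = 3.5 × (-4) = -14, so new z* = 284.5 − 14 = 270.5.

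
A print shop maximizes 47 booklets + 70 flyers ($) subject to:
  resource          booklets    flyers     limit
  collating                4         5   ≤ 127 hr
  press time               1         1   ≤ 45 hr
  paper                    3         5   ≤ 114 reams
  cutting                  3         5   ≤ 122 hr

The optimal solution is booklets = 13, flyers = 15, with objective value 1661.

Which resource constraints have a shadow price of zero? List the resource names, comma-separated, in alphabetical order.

collating: 127/127 (binding)
press time: 28/45 (slack 17)
paper: 114/114 (binding)
cutting: 114/122 (slack 8)
By complementary slackness, a constraint with positive slack has shadow price 0 → cutting, press time.

cutting, press time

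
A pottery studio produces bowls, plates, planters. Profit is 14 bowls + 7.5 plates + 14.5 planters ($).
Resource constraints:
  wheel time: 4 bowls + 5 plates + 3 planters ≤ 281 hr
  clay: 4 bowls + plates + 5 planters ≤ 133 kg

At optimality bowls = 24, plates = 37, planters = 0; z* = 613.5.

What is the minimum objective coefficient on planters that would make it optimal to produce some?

15.5

Both wheel time and clay are binding at x*.
From A_Bᵀ y = c: 4·y_wheel time + 4·y_clay = 14; 5·y_wheel time + 1·y_clay = 7.5.
Solving: y_wheel time = 1, y_clay = 2.5.
planters enters the basis when its profit ≥ yᵀa₃ = 1·3 + 2.5·5 = 15.5.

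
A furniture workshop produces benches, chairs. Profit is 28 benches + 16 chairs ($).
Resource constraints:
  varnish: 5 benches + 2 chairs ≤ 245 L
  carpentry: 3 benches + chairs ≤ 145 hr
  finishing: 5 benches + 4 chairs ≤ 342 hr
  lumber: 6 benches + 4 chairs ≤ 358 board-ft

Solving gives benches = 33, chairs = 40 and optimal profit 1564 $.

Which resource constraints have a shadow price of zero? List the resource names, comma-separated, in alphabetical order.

varnish: 245/245 (binding)
carpentry: 139/145 (slack 6)
finishing: 325/342 (slack 17)
lumber: 358/358 (binding)
By complementary slackness, a constraint with positive slack has shadow price 0 → carpentry, finishing.

carpentry, finishing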